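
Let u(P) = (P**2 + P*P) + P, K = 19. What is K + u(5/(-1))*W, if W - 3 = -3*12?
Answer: -1466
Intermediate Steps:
W = -33 (W = 3 - 3*12 = 3 - 1*36 = 3 - 36 = -33)
u(P) = P + 2*P**2 (u(P) = (P**2 + P**2) + P = 2*P**2 + P = P + 2*P**2)
K + u(5/(-1))*W = 19 + ((5/(-1))*(1 + 2*(5/(-1))))*(-33) = 19 + ((5*(-1))*(1 + 2*(5*(-1))))*(-33) = 19 - 5*(1 + 2*(-5))*(-33) = 19 - 5*(1 - 10)*(-33) = 19 - 5*(-9)*(-33) = 19 + 45*(-33) = 19 - 1485 = -1466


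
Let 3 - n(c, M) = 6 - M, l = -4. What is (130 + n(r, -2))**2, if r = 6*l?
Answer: 15625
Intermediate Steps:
r = -24 (r = 6*(-4) = -24)
n(c, M) = -3 + M (n(c, M) = 3 - (6 - M) = 3 + (-6 + M) = -3 + M)
(130 + n(r, -2))**2 = (130 + (-3 - 2))**2 = (130 - 5)**2 = 125**2 = 15625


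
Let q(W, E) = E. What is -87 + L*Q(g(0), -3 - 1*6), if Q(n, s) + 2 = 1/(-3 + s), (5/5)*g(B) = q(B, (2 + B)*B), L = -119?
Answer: 1931/12 ≈ 160.92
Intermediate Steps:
g(B) = B*(2 + B) (g(B) = (2 + B)*B = B*(2 + B))
Q(n, s) = -2 + 1/(-3 + s)
-87 + L*Q(g(0), -3 - 1*6) = -87 - 119*(7 - 2*(-3 - 1*6))/(-3 + (-3 - 1*6)) = -87 - 119*(7 - 2*(-3 - 6))/(-3 + (-3 - 6)) = -87 - 119*(7 - 2*(-9))/(-3 - 9) = -87 - 119*(7 + 18)/(-12) = -87 - (-119)*25/12 = -87 - 119*(-25/12) = -87 + 2975/12 = 1931/12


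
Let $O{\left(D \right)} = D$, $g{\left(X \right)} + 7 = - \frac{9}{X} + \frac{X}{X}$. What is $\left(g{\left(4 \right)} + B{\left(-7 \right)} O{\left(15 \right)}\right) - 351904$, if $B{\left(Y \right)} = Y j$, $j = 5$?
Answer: $- \frac{1409749}{4} \approx -3.5244 \cdot 10^{5}$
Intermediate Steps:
$g{\left(X \right)} = -6 - \frac{9}{X}$ ($g{\left(X \right)} = -7 - \left(\frac{9}{X} - \frac{X}{X}\right) = -7 + \left(- \frac{9}{X} + 1\right) = -7 + \left(1 - \frac{9}{X}\right) = -6 - \frac{9}{X}$)
$B{\left(Y \right)} = 5 Y$ ($B{\left(Y \right)} = Y 5 = 5 Y$)
$\left(g{\left(4 \right)} + B{\left(-7 \right)} O{\left(15 \right)}\right) - 351904 = \left(\left(-6 - \frac{9}{4}\right) + 5 \left(-7\right) 15\right) - 351904 = \left(\left(-6 - \frac{9}{4}\right) - 525\right) - 351904 = \left(- \frac{33}{4} - 525\right) - 351904 = - \frac{2133}{4} - 351904 = - \frac{1409749}{4}$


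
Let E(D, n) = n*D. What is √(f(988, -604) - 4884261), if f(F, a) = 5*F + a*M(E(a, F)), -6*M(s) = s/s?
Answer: I*√43912983/3 ≈ 2208.9*I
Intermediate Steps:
E(D, n) = D*n
M(s) = -⅙ (M(s) = -s/(6*s) = -⅙*1 = -⅙)
f(F, a) = 5*F - a/6 (f(F, a) = 5*F + a*(-⅙) = 5*F - a/6)
√(f(988, -604) - 4884261) = √((5*988 - ⅙*(-604)) - 4884261) = √((4940 + 302/3) - 4884261) = √(15122/3 - 4884261) = √(-14637661/3) = I*√43912983/3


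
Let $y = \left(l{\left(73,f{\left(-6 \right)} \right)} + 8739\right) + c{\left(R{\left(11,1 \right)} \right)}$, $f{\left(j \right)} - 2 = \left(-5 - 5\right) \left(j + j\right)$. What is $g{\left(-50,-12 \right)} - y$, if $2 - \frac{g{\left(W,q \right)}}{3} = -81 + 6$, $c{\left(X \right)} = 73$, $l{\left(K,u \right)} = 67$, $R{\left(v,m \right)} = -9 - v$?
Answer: $-8648$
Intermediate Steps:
$f{\left(j \right)} = 2 - 20 j$ ($f{\left(j \right)} = 2 + \left(-5 - 5\right) \left(j + j\right) = 2 - 10 \cdot 2 j = 2 - 20 j$)
$g{\left(W,q \right)} = 231$ ($g{\left(W,q \right)} = 6 - 3 \left(-81 + 6\right) = 6 - -225 = 6 + 225 = 231$)
$y = 8879$ ($y = \left(67 + 8739\right) + 73 = 8806 + 73 = 8879$)
$g{\left(-50,-12 \right)} - y = 231 - 8879 = -8648$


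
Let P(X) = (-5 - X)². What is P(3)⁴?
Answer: 16777216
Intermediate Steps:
P(3)⁴ = ((5 + 3)²)⁴ = (8²)⁴ = 64⁴ = 16777216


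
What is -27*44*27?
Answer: -32076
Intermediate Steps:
-27*44*27 = -1188*27 = -32076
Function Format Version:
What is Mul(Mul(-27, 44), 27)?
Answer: -32076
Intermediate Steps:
Mul(Mul(-27, 44), 27) = Mul(-1188, 27) = -32076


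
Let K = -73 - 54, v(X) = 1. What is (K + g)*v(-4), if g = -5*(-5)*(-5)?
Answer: -252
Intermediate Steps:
K = -127
g = -125 (g = 25*(-5) = -125)
(K + g)*v(-4) = (-127 - 125)*1 = -252*1 = -252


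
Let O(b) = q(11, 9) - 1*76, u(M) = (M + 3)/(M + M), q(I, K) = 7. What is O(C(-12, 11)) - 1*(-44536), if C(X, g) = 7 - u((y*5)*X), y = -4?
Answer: 44467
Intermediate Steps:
u(M) = (3 + M)/(2*M) (u(M) = (3 + M)/((2*M)) = (3 + M)*(1/(2*M)) = (3 + M)/(2*M))
C(X, g) = 7 + (3 - 20*X)/(40*X) (C(X, g) = 7 - (3 + (-4*5)*X)/(2*((-4*5)*X)) = 7 - (3 - 20*X)/(2*((-20*X))) = 7 - (-1/(20*X))*(3 - 20*X)/2 = 7 - (-1)*(3 - 20*X)/(40*X) = 7 + (3 - 20*X)/(40*X))
O(b) = -69 (O(b) = 7 - 1*76 = 7 - 76 = -69)
O(C(-12, 11)) - 1*(-44536) = -69 - 1*(-44536) = -69 + 44536 = 44467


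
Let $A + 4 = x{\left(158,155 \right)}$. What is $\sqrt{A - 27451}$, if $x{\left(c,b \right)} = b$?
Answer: $10 i \sqrt{273} \approx 165.23 i$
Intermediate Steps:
$A = 151$ ($A = -4 + 155 = 151$)
$\sqrt{A - 27451} = \sqrt{151 - 27451} = \sqrt{-27300} = 10 i \sqrt{273}$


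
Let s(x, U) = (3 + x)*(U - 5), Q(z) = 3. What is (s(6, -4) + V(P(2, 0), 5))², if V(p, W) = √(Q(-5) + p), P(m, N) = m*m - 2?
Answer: (81 - √5)² ≈ 6203.8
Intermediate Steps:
s(x, U) = (-5 + U)*(3 + x) (s(x, U) = (3 + x)*(-5 + U) = (-5 + U)*(3 + x))
P(m, N) = -2 + m² (P(m, N) = m² - 2 = -2 + m²)
V(p, W) = √(3 + p)
(s(6, -4) + V(P(2, 0), 5))² = ((-15 - 5*6 + 3*(-4) - 4*6) + √(3 + (-2 + 2²)))² = ((-15 - 30 - 12 - 24) + √(3 + (-2 + 4)))² = (-81 + √(3 + 2))² = (-81 + √5)²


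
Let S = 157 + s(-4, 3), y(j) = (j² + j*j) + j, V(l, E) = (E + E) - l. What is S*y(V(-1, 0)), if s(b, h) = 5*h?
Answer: 516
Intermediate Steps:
V(l, E) = -l + 2*E (V(l, E) = 2*E - l = -l + 2*E)
y(j) = j + 2*j² (y(j) = (j² + j²) + j = 2*j² + j = j + 2*j²)
S = 172 (S = 157 + 5*3 = 157 + 15 = 172)
S*y(V(-1, 0)) = 172*((-1*(-1) + 2*0)*(1 + 2*(-1*(-1) + 2*0))) = 172*((1 + 0)*(1 + 2*(1 + 0))) = 172*(1*(1 + 2*1)) = 172*(1*(1 + 2)) = 172*(1*3) = 172*3 = 516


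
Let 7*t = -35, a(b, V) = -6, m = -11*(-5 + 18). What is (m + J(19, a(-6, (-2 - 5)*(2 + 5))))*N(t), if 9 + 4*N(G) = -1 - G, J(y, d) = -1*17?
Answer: 200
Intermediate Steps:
m = -143 (m = -11*13 = -143)
J(y, d) = -17
t = -5 (t = (⅐)*(-35) = -5)
N(G) = -5/2 - G/4 (N(G) = -9/4 + (-1 - G)/4 = -9/4 + (-¼ - G/4) = -5/2 - G/4)
(m + J(19, a(-6, (-2 - 5)*(2 + 5))))*N(t) = (-143 - 17)*(-5/2 - ¼*(-5)) = -160*(-5/2 + 5/4) = -160*(-5/4) = 200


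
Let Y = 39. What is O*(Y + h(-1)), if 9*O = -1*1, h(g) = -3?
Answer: -4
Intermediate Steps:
O = -1/9 (O = (-1*1)/9 = (1/9)*(-1) = -1/9 ≈ -0.11111)
O*(Y + h(-1)) = -(39 - 3)/9 = -1/9*36 = -4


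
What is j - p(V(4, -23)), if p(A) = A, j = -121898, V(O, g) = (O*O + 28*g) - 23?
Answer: -121247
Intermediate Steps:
V(O, g) = -23 + O² + 28*g (V(O, g) = (O² + 28*g) - 23 = -23 + O² + 28*g)
j - p(V(4, -23)) = -121898 - (-23 + 4² + 28*(-23)) = -121898 - (-23 + 16 - 644) = -121898 - 1*(-651) = -121898 + 651 = -121247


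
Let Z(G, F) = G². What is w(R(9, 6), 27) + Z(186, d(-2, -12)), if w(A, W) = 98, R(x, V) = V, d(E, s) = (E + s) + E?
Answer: 34694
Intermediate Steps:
d(E, s) = s + 2*E
w(R(9, 6), 27) + Z(186, d(-2, -12)) = 98 + 186² = 98 + 34596 = 34694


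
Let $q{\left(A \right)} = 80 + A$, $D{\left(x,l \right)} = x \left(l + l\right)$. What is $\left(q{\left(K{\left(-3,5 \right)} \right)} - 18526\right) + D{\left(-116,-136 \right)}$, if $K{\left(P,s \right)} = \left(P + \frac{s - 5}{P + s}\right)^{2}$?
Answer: $13115$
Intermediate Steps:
$D{\left(x,l \right)} = 2 l x$ ($D{\left(x,l \right)} = x 2 l = 2 l x$)
$K{\left(P,s \right)} = \left(P + \frac{-5 + s}{P + s}\right)^{2}$
$\left(q{\left(K{\left(-3,5 \right)} \right)} - 18526\right) + D{\left(-116,-136 \right)} = \left(\left(80 + \frac{\left(-5 + 5 + \left(-3\right)^{2} - 15\right)^{2}}{\left(-3 + 5\right)^{2}}\right) - 18526\right) + 2 \left(-136\right) \left(-116\right) = \left(\left(80 + \frac{\left(-5 + 5 + 9 - 15\right)^{2}}{4}\right) - 18526\right) + 31552 = \left(\left(80 + \frac{\left(-6\right)^{2}}{4}\right) - 18526\right) + 31552 = \left(\left(80 + \frac{1}{4} \cdot 36\right) - 18526\right) + 31552 = \left(\left(80 + 9\right) - 18526\right) + 31552 = \left(89 - 18526\right) + 31552 = -18437 + 31552 = 13115$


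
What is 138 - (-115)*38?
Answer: 4508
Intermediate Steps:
138 - (-115)*38 = 138 - 115*(-38) = 138 + 4370 = 4508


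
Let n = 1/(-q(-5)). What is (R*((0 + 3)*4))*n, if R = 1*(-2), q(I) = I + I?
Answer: -12/5 ≈ -2.4000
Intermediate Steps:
q(I) = 2*I
n = ⅒ (n = 1/(-2*(-5)) = 1/(-1*(-10)) = 1/10 = ⅒ ≈ 0.10000)
R = -2
(R*((0 + 3)*4))*n = -2*(0 + 3)*4*(⅒) = -6*4*(⅒) = -2*12*(⅒) = -24*⅒ = -12/5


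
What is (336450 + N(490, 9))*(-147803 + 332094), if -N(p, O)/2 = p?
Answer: 61824101770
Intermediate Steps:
N(p, O) = -2*p
(336450 + N(490, 9))*(-147803 + 332094) = (336450 - 2*490)*(-147803 + 332094) = (336450 - 980)*184291 = 335470*184291 = 61824101770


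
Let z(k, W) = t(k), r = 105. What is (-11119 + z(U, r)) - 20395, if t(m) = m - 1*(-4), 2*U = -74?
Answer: -31547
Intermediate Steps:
U = -37 (U = (½)*(-74) = -37)
t(m) = 4 + m (t(m) = m + 4 = 4 + m)
z(k, W) = 4 + k
(-11119 + z(U, r)) - 20395 = (-11119 + (4 - 37)) - 20395 = (-11119 - 33) - 20395 = -11152 - 20395 = -31547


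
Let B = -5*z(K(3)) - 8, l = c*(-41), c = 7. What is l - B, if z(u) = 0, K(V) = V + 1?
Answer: -279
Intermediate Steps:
K(V) = 1 + V
l = -287 (l = 7*(-41) = -287)
B = -8 (B = -5*0 - 8 = 0 - 8 = -8)
l - B = -287 - 1*(-8) = -287 + 8 = -279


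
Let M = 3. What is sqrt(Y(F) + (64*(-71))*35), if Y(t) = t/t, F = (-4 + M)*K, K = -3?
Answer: 3*I*sqrt(17671) ≈ 398.8*I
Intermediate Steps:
F = 3 (F = (-4 + 3)*(-3) = -1*(-3) = 3)
Y(t) = 1
sqrt(Y(F) + (64*(-71))*35) = sqrt(1 + (64*(-71))*35) = sqrt(1 - 4544*35) = sqrt(1 - 159040) = sqrt(-159039) = 3*I*sqrt(17671)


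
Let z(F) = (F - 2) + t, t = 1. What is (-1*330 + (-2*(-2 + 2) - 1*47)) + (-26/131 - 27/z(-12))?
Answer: -638832/1703 ≈ -375.12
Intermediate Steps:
z(F) = -1 + F (z(F) = (F - 2) + 1 = (-2 + F) + 1 = -1 + F)
(-1*330 + (-2*(-2 + 2) - 1*47)) + (-26/131 - 27/z(-12)) = (-1*330 + (-2*(-2 + 2) - 1*47)) + (-26/131 - 27/(-1 - 12)) = (-330 + (-2*0 - 47)) + (-26*1/131 - 27/(-13)) = (-330 + (0 - 47)) + (-26/131 - 27*(-1/13)) = (-330 - 47) + (-26/131 + 27/13) = -377 + 3199/1703 = -638832/1703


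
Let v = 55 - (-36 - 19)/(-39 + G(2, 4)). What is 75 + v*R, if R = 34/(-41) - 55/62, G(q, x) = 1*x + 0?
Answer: -148606/8897 ≈ -16.703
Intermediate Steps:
G(q, x) = x (G(q, x) = x + 0 = x)
R = -4363/2542 (R = 34*(-1/41) - 55*1/62 = -34/41 - 55/62 = -4363/2542 ≈ -1.7164)
v = 374/7 (v = 55 - (-36 - 19)/(-39 + 4) = 55 - (-55)/(-35) = 55 - (-55)*(-1)/35 = 55 - 1*11/7 = 55 - 11/7 = 374/7 ≈ 53.429)
75 + v*R = 75 + (374/7)*(-4363/2542) = 75 - 815881/8897 = -148606/8897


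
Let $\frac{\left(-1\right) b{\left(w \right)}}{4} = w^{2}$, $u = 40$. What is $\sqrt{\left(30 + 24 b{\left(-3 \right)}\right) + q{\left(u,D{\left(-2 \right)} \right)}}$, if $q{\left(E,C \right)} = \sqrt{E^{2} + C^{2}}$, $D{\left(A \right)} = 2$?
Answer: $\sqrt{-834 + 2 \sqrt{401}} \approx 28.177 i$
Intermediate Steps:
$b{\left(w \right)} = - 4 w^{2}$
$q{\left(E,C \right)} = \sqrt{C^{2} + E^{2}}$
$\sqrt{\left(30 + 24 b{\left(-3 \right)}\right) + q{\left(u,D{\left(-2 \right)} \right)}} = \sqrt{\left(30 + 24 \left(- 4 \left(-3\right)^{2}\right)\right) + \sqrt{2^{2} + 40^{2}}} = \sqrt{\left(30 + 24 \left(\left(-4\right) 9\right)\right) + \sqrt{4 + 1600}} = \sqrt{\left(30 + 24 \left(-36\right)\right) + \sqrt{1604}} = \sqrt{\left(30 - 864\right) + 2 \sqrt{401}} = \sqrt{-834 + 2 \sqrt{401}}$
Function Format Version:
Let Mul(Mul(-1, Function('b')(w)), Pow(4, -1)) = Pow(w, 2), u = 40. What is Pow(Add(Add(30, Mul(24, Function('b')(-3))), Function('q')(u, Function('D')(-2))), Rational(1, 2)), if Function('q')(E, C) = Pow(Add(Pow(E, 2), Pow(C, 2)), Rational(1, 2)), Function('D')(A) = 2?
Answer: Pow(Add(-834, Mul(2, Pow(401, Rational(1, 2)))), Rational(1, 2)) ≈ Mul(28.177, I)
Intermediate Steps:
Function('b')(w) = Mul(-4, Pow(w, 2))
Function('q')(E, C) = Pow(Add(Pow(C, 2), Pow(E, 2)), Rational(1, 2))
Pow(Add(Add(30, Mul(24, Function('b')(-3))), Function('q')(u, Function('D')(-2))), Rational(1, 2)) = Pow(Add(Add(30, Mul(24, Mul(-4, Pow(-3, 2)))), Pow(Add(Pow(2, 2), Pow(40, 2)), Rational(1, 2))), Rational(1, 2)) = Pow(Add(Add(30, Mul(24, Mul(-4, 9))), Pow(Add(4, 1600), Rational(1, 2))), Rational(1, 2)) = Pow(Add(Add(30, Mul(24, -36)), Pow(1604, Rational(1, 2))), Rational(1, 2)) = Pow(Add(Add(30, -864), Mul(2, Pow(401, Rational(1, 2)))), Rational(1, 2)) = Pow(Add(-834, Mul(2, Pow(401, Rational(1, 2)))), Rational(1, 2))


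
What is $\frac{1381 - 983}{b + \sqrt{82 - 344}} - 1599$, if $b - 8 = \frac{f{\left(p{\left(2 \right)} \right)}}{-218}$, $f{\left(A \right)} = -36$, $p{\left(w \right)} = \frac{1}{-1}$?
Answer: $\frac{- 174291 \sqrt{262} + 1379728 i}{- 890 i + 109 \sqrt{262}} \approx -1589.1 - 19.601 i$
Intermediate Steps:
$p{\left(w \right)} = -1$
$b = \frac{890}{109}$ ($b = 8 - \frac{36}{-218} = 8 - - \frac{18}{109} = 8 + \frac{18}{109} = \frac{890}{109} \approx 8.1651$)
$\frac{1381 - 983}{b + \sqrt{82 - 344}} - 1599 = \frac{1381 - 983}{\frac{890}{109} + \sqrt{82 - 344}} - 1599 = \frac{398}{\frac{890}{109} + \sqrt{-262}} - 1599 = \frac{398}{\frac{890}{109} + i \sqrt{262}} - 1599 = -1599 + \frac{398}{\frac{890}{109} + i \sqrt{262}}$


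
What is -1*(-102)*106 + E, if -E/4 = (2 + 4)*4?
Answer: 10716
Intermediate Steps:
E = -96 (E = -4*(2 + 4)*4 = -24*4 = -4*24 = -96)
-1*(-102)*106 + E = -1*(-102)*106 - 96 = 102*106 - 96 = 10812 - 96 = 10716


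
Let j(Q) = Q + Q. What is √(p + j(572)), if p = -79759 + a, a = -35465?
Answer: 4*I*√7130 ≈ 337.76*I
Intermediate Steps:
j(Q) = 2*Q
p = -115224 (p = -79759 - 35465 = -115224)
√(p + j(572)) = √(-115224 + 2*572) = √(-115224 + 1144) = √(-114080) = 4*I*√7130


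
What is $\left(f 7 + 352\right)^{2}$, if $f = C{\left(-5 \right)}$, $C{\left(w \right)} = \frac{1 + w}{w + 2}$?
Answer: $\frac{1175056}{9} \approx 1.3056 \cdot 10^{5}$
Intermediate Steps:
$C{\left(w \right)} = \frac{1 + w}{2 + w}$
$f = \frac{4}{3}$ ($f = \frac{1 - 5}{2 - 5} = \frac{1}{-3} \left(-4\right) = \left(- \frac{1}{3}\right) \left(-4\right) = \frac{4}{3} \approx 1.3333$)
$\left(f 7 + 352\right)^{2} = \left(\frac{4}{3} \cdot 7 + 352\right)^{2} = \left(\frac{28}{3} + 352\right)^{2} = \left(\frac{1084}{3}\right)^{2} = \frac{1175056}{9}$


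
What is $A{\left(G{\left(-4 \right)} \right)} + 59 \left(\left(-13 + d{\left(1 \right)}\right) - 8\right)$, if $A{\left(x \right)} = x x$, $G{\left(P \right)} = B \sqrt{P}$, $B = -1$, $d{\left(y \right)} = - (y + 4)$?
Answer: $-1538$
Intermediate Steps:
$d{\left(y \right)} = -4 - y$ ($d{\left(y \right)} = - (4 + y) = -4 - y$)
$G{\left(P \right)} = - \sqrt{P}$
$A{\left(x \right)} = x^{2}$
$A{\left(G{\left(-4 \right)} \right)} + 59 \left(\left(-13 + d{\left(1 \right)}\right) - 8\right) = \left(- \sqrt{-4}\right)^{2} + 59 \left(\left(-13 - 5\right) - 8\right) = \left(- 2 i\right)^{2} + 59 \left(\left(-13 - 5\right) - 8\right) = -4 + 59 \left(-18 - 8\right) = -4 + 59 \left(-26\right) = -4 - 1534 = -1538$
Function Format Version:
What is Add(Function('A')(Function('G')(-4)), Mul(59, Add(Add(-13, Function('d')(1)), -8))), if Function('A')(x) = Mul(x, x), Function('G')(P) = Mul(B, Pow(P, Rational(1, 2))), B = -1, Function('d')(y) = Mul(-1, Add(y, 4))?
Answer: -1538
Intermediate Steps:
Function('d')(y) = Add(-4, Mul(-1, y)) (Function('d')(y) = Mul(-1, Add(4, y)) = Add(-4, Mul(-1, y)))
Function('G')(P) = Mul(-1, Pow(P, Rational(1, 2)))
Function('A')(x) = Pow(x, 2)
Add(Function('A')(Function('G')(-4)), Mul(59, Add(Add(-13, Function('d')(1)), -8))) = Add(Pow(Mul(-1, Pow(-4, Rational(1, 2))), 2), Mul(59, Add(Add(-13, Add(-4, Mul(-1, 1))), -8))) = Add(Pow(Mul(-1, Mul(2, I)), 2), Mul(59, Add(Add(-13, Add(-4, -1)), -8))) = Add(Pow(Mul(-2, I), 2), Mul(59, Add(Add(-13, -5), -8))) = Add(-4, Mul(59, Add(-18, -8))) = Add(-4, Mul(59, -26)) = Add(-4, -1534) = -1538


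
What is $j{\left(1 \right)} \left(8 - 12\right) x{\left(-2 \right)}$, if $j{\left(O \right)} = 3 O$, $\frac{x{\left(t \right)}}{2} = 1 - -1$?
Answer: $-48$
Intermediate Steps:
$x{\left(t \right)} = 4$ ($x{\left(t \right)} = 2 \left(1 - -1\right) = 2 \left(1 + 1\right) = 2 \cdot 2 = 4$)
$j{\left(1 \right)} \left(8 - 12\right) x{\left(-2 \right)} = 3 \cdot 1 \left(8 - 12\right) 4 = 3 \left(-4\right) 4 = \left(-12\right) 4 = -48$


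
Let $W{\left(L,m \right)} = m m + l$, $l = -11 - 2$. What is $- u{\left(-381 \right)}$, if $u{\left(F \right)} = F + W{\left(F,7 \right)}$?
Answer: $345$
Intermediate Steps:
$l = -13$
$W{\left(L,m \right)} = -13 + m^{2}$ ($W{\left(L,m \right)} = m m - 13 = m^{2} - 13 = -13 + m^{2}$)
$u{\left(F \right)} = 36 + F$ ($u{\left(F \right)} = F - \left(13 - 7^{2}\right) = F + \left(-13 + 49\right) = F + 36 = 36 + F$)
$- u{\left(-381 \right)} = - (36 - 381) = \left(-1\right) \left(-345\right) = 345$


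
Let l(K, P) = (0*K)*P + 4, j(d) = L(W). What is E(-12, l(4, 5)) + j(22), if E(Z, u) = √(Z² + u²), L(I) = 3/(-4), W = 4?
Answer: -¾ + 4*√10 ≈ 11.899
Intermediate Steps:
L(I) = -¾ (L(I) = 3*(-¼) = -¾)
j(d) = -¾
l(K, P) = 4 (l(K, P) = 0*P + 4 = 0 + 4 = 4)
E(-12, l(4, 5)) + j(22) = √((-12)² + 4²) - ¾ = √(144 + 16) - ¾ = √160 - ¾ = 4*√10 - ¾ = -¾ + 4*√10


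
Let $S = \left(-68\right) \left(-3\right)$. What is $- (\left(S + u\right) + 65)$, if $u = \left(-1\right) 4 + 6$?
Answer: $-271$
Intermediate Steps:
$u = 2$ ($u = -4 + 6 = 2$)
$S = 204$
$- (\left(S + u\right) + 65) = - (\left(204 + 2\right) + 65) = - (206 + 65) = \left(-1\right) 271 = -271$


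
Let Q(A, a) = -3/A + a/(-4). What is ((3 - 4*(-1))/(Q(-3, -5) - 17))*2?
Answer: -56/59 ≈ -0.94915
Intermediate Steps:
Q(A, a) = -3/A - a/4 (Q(A, a) = -3/A + a*(-¼) = -3/A - a/4)
((3 - 4*(-1))/(Q(-3, -5) - 17))*2 = ((3 - 4*(-1))/((-3/(-3) - ¼*(-5)) - 17))*2 = ((3 + 4)/((-3*(-⅓) + 5/4) - 17))*2 = (7/((1 + 5/4) - 17))*2 = (7/(9/4 - 17))*2 = (7/(-59/4))*2 = (7*(-4/59))*2 = -28/59*2 = -56/59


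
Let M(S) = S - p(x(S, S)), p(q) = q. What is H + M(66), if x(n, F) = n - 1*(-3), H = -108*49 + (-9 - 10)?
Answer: -5314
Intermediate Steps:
H = -5311 (H = -5292 - 19 = -5311)
x(n, F) = 3 + n (x(n, F) = n + 3 = 3 + n)
M(S) = -3 (M(S) = S - (3 + S) = S + (-3 - S) = -3)
H + M(66) = -5311 - 3 = -5314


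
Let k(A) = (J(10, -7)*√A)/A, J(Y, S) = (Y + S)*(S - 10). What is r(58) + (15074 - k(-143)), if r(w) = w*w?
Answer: 18438 - 51*I*√143/143 ≈ 18438.0 - 4.2648*I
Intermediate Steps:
r(w) = w²
J(Y, S) = (-10 + S)*(S + Y) (J(Y, S) = (S + Y)*(-10 + S) = (-10 + S)*(S + Y))
k(A) = -51/√A (k(A) = (((-7)² - 10*(-7) - 10*10 - 7*10)*√A)/A = ((49 + 70 - 100 - 70)*√A)/A = (-51*√A)/A = -51/√A)
r(58) + (15074 - k(-143)) = 58² + (15074 - (-51)/√(-143)) = 3364 + (15074 - (-51)*(-I*√143/143)) = 3364 + (15074 - 51*I*√143/143) = 18438 - 51*I*√143/143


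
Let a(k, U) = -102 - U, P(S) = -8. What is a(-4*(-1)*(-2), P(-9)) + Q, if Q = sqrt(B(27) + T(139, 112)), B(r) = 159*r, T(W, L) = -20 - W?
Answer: -94 + sqrt(4134) ≈ -29.704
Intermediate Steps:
Q = sqrt(4134) (Q = sqrt(159*27 + (-20 - 1*139)) = sqrt(4293 + (-20 - 139)) = sqrt(4293 - 159) = sqrt(4134) ≈ 64.296)
a(-4*(-1)*(-2), P(-9)) + Q = (-102 - 1*(-8)) + sqrt(4134) = (-102 + 8) + sqrt(4134) = -94 + sqrt(4134)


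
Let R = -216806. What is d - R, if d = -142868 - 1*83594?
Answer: -9656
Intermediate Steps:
d = -226462 (d = -142868 - 83594 = -226462)
d - R = -226462 - 1*(-216806) = -226462 + 216806 = -9656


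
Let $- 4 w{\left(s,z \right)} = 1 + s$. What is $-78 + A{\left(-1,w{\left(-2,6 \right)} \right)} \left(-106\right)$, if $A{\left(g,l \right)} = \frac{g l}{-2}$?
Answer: $- \frac{365}{4} \approx -91.25$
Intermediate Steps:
$w{\left(s,z \right)} = - \frac{1}{4} - \frac{s}{4}$ ($w{\left(s,z \right)} = - \frac{1 + s}{4} = - \frac{1}{4} - \frac{s}{4}$)
$A{\left(g,l \right)} = - \frac{g l}{2}$ ($A{\left(g,l \right)} = g l \left(- \frac{1}{2}\right) = - \frac{g l}{2}$)
$-78 + A{\left(-1,w{\left(-2,6 \right)} \right)} \left(-106\right) = -78 + \left(- \frac{1}{2}\right) \left(-1\right) \left(- \frac{1}{4} - - \frac{1}{2}\right) \left(-106\right) = -78 + \left(- \frac{1}{2}\right) \left(-1\right) \left(- \frac{1}{4} + \frac{1}{2}\right) \left(-106\right) = -78 + \left(- \frac{1}{2}\right) \left(-1\right) \frac{1}{4} \left(-106\right) = -78 + \frac{1}{8} \left(-106\right) = -78 - \frac{53}{4} = - \frac{365}{4}$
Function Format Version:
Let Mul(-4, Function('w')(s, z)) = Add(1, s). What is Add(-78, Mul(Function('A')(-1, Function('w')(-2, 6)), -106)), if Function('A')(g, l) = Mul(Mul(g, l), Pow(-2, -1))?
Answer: Rational(-365, 4) ≈ -91.250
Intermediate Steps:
Function('w')(s, z) = Add(Rational(-1, 4), Mul(Rational(-1, 4), s)) (Function('w')(s, z) = Mul(Rational(-1, 4), Add(1, s)) = Add(Rational(-1, 4), Mul(Rational(-1, 4), s)))
Function('A')(g, l) = Mul(Rational(-1, 2), g, l) (Function('A')(g, l) = Mul(Mul(g, l), Rational(-1, 2)) = Mul(Rational(-1, 2), g, l))
Add(-78, Mul(Function('A')(-1, Function('w')(-2, 6)), -106)) = Add(-78, Mul(Mul(Rational(-1, 2), -1, Add(Rational(-1, 4), Mul(Rational(-1, 4), -2))), -106)) = Add(-78, Mul(Mul(Rational(-1, 2), -1, Add(Rational(-1, 4), Rational(1, 2))), -106)) = Add(-78, Mul(Mul(Rational(-1, 2), -1, Rational(1, 4)), -106)) = Add(-78, Mul(Rational(1, 8), -106)) = Add(-78, Rational(-53, 4)) = Rational(-365, 4)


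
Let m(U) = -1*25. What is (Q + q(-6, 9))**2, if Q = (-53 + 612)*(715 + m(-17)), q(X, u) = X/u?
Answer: 1338945208384/9 ≈ 1.4877e+11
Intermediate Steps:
m(U) = -25
Q = 385710 (Q = (-53 + 612)*(715 - 25) = 559*690 = 385710)
(Q + q(-6, 9))**2 = (385710 - 6/9)**2 = (385710 - 6*1/9)**2 = (385710 - 2/3)**2 = (1157128/3)**2 = 1338945208384/9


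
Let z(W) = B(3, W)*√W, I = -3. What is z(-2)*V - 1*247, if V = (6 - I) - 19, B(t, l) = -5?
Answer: -247 + 50*I*√2 ≈ -247.0 + 70.711*I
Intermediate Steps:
z(W) = -5*√W
V = -10 (V = (6 - 1*(-3)) - 19 = (6 + 3) - 19 = 9 - 19 = -10)
z(-2)*V - 1*247 = -5*I*√2*(-10) - 1*247 = -5*I*√2*(-10) - 247 = 50*I*√2 - 247 = -247 + 50*I*√2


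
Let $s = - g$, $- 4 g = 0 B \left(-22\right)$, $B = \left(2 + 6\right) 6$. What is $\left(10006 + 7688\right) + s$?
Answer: $17694$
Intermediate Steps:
$B = 48$ ($B = 8 \cdot 6 = 48$)
$g = 0$ ($g = - \frac{0 \cdot 48 \left(-22\right)}{4} = - \frac{0 \left(-22\right)}{4} = \left(- \frac{1}{4}\right) 0 = 0$)
$s = 0$ ($s = \left(-1\right) 0 = 0$)
$\left(10006 + 7688\right) + s = \left(10006 + 7688\right) + 0 = 17694 + 0 = 17694$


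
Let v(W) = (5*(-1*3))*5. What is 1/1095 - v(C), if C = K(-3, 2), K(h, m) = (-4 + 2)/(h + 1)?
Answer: 82126/1095 ≈ 75.001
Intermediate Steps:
K(h, m) = -2/(1 + h)
C = 1 (C = -2/(1 - 3) = -2/(-2) = -2*(-½) = 1)
v(W) = -75 (v(W) = (5*(-3))*5 = -15*5 = -75)
1/1095 - v(C) = 1/1095 - 1*(-75) = 1/1095 + 75 = 82126/1095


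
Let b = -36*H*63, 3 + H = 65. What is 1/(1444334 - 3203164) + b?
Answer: -247319639281/1758830 ≈ -1.4062e+5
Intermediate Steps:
H = 62 (H = -3 + 65 = 62)
b = -140616 (b = -36*62*63 = -2232*63 = -140616)
1/(1444334 - 3203164) + b = 1/(1444334 - 3203164) - 140616 = 1/(-1758830) - 140616 = -1/1758830 - 140616 = -247319639281/1758830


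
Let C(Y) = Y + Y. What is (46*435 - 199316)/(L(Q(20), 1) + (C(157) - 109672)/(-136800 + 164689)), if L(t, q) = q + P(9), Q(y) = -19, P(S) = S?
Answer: -2500332517/84766 ≈ -29497.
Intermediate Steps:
C(Y) = 2*Y
L(t, q) = 9 + q (L(t, q) = q + 9 = 9 + q)
(46*435 - 199316)/(L(Q(20), 1) + (C(157) - 109672)/(-136800 + 164689)) = (46*435 - 199316)/((9 + 1) + (2*157 - 109672)/(-136800 + 164689)) = (20010 - 199316)/(10 + (314 - 109672)/27889) = -179306/(10 - 109358*1/27889) = -179306/(10 - 109358/27889) = -179306/169532/27889 = -179306*27889/169532 = -2500332517/84766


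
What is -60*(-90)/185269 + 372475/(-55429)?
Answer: -68708754175/10269275401 ≈ -6.6907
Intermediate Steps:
-60*(-90)/185269 + 372475/(-55429) = 5400*(1/185269) + 372475*(-1/55429) = 5400/185269 - 372475/55429 = -68708754175/10269275401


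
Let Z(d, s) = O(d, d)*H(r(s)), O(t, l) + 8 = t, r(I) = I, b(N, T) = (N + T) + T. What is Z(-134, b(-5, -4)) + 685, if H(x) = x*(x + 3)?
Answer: -17775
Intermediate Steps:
b(N, T) = N + 2*T
O(t, l) = -8 + t
H(x) = x*(3 + x)
Z(d, s) = s*(-8 + d)*(3 + s) (Z(d, s) = (-8 + d)*(s*(3 + s)) = s*(-8 + d)*(3 + s))
Z(-134, b(-5, -4)) + 685 = (-5 + 2*(-4))*(-8 - 134)*(3 + (-5 + 2*(-4))) + 685 = (-5 - 8)*(-142)*(3 + (-5 - 8)) + 685 = -13*(-142)*(3 - 13) + 685 = -13*(-142)*(-10) + 685 = -18460 + 685 = -17775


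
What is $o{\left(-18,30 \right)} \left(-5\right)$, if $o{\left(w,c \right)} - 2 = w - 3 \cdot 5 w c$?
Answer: $-40420$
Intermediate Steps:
$o{\left(w,c \right)} = 2 + w - 15 c w$ ($o{\left(w,c \right)} = 2 - \left(- w + 3 \cdot 5 w c\right) = 2 - \left(- w + 3 \cdot 5 c w\right) = 2 - \left(- w + 15 c w\right) = 2 + w - 15 c w$)
$o{\left(-18,30 \right)} \left(-5\right) = \left(2 - 18 - 450 \left(-18\right)\right) \left(-5\right) = \left(2 - 18 + 8100\right) \left(-5\right) = 8084 \left(-5\right) = -40420$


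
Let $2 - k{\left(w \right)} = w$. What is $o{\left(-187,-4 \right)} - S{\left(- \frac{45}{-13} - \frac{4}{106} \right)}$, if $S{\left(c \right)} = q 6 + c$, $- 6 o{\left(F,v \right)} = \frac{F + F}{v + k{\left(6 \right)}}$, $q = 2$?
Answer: $- \frac{383891}{16536} \approx -23.215$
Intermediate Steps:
$k{\left(w \right)} = 2 - w$
$o{\left(F,v \right)} = - \frac{F}{3 \left(-4 + v\right)}$ ($o{\left(F,v \right)} = - \frac{\left(F + F\right) \frac{1}{v + \left(2 - 6\right)}}{6} = - \frac{2 F \frac{1}{v + \left(2 - 6\right)}}{6} = - \frac{2 F \frac{1}{v - 4}}{6} = - \frac{2 F \frac{1}{-4 + v}}{6} = - \frac{F}{3 \left(-4 + v\right)}$)
$S{\left(c \right)} = 12 + c$ ($S{\left(c \right)} = 2 \cdot 6 + c = 12 + c$)
$o{\left(-187,-4 \right)} - S{\left(- \frac{45}{-13} - \frac{4}{106} \right)} = \left(-1\right) \left(-187\right) \frac{1}{-12 + 3 \left(-4\right)} - \left(12 - \left(- \frac{45}{13} + \frac{2}{53}\right)\right) = \left(-1\right) \left(-187\right) \frac{1}{-12 - 12} - \left(12 - - \frac{2359}{689}\right) = \left(-1\right) \left(-187\right) \frac{1}{-24} - \left(12 + \left(\frac{45}{13} - \frac{2}{53}\right)\right) = \left(-1\right) \left(-187\right) \left(- \frac{1}{24}\right) - \left(12 + \frac{2359}{689}\right) = - \frac{187}{24} - \frac{10627}{689} = - \frac{383891}{16536}$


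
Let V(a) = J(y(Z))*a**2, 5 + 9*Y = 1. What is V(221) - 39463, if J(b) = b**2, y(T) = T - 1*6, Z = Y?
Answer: 161104621/81 ≈ 1.9889e+6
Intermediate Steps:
Y = -4/9 (Y = -5/9 + (1/9)*1 = -5/9 + 1/9 = -4/9 ≈ -0.44444)
Z = -4/9 ≈ -0.44444
y(T) = -6 + T (y(T) = T - 6 = -6 + T)
V(a) = 3364*a**2/81 (V(a) = (-6 - 4/9)**2*a**2 = (-58/9)**2*a**2 = 3364*a**2/81)
V(221) - 39463 = (3364/81)*221**2 - 39463 = (3364/81)*48841 - 39463 = 164301124/81 - 39463 = 161104621/81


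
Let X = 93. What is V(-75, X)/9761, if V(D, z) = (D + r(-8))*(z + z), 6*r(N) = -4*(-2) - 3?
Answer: -13795/9761 ≈ -1.4133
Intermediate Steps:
r(N) = ⅚ (r(N) = (-4*(-2) - 3)/6 = (8 - 3)/6 = (⅙)*5 = ⅚)
V(D, z) = 2*z*(⅚ + D) (V(D, z) = (D + ⅚)*(z + z) = (⅚ + D)*(2*z) = 2*z*(⅚ + D))
V(-75, X)/9761 = ((⅓)*93*(5 + 6*(-75)))/9761 = ((⅓)*93*(5 - 450))*(1/9761) = ((⅓)*93*(-445))*(1/9761) = -13795*1/9761 = -13795/9761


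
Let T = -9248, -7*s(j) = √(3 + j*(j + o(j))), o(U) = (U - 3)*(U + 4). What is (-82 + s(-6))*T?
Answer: 758336 + 9248*I*√69/7 ≈ 7.5834e+5 + 10974.0*I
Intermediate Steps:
o(U) = (-3 + U)*(4 + U)
s(j) = -√(3 + j*(-12 + j² + 2*j))/7 (s(j) = -√(3 + j*(j + (-12 + j + j²)))/7 = -√(3 + j*(-12 + j² + 2*j))/7)
(-82 + s(-6))*T = (-82 - √(3 + (-6)² - 6*(-12 - 6 + (-6)²))/7)*(-9248) = (-82 - √(3 + 36 - 6*(-12 - 6 + 36))/7)*(-9248) = (-82 - √(3 + 36 - 6*18)/7)*(-9248) = (-82 - √(3 + 36 - 108)/7)*(-9248) = (-82 - I*√69/7)*(-9248) = 758336 + 9248*I*√69/7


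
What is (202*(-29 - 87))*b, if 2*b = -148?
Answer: 1733968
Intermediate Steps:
b = -74 (b = (1/2)*(-148) = -74)
(202*(-29 - 87))*b = (202*(-29 - 87))*(-74) = (202*(-116))*(-74) = -23432*(-74) = 1733968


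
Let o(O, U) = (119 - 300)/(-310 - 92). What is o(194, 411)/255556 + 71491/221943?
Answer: 816062408675/2533442650424 ≈ 0.32212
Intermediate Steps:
o(O, U) = 181/402 (o(O, U) = -181/(-402) = -181*(-1/402) = 181/402)
o(194, 411)/255556 + 71491/221943 = (181/402)/255556 + 71491/221943 = (181/402)*(1/255556) + 71491*(1/221943) = 181/102733512 + 71491/221943 = 816062408675/2533442650424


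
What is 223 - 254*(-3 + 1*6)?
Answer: -539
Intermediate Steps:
223 - 254*(-3 + 1*6) = 223 - 254*(-3 + 6) = 223 - 254*3 = 223 - 762 = -539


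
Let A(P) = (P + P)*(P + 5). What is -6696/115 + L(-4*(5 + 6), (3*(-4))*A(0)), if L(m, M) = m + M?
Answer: -11756/115 ≈ -102.23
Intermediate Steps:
A(P) = 2*P*(5 + P) (A(P) = (2*P)*(5 + P) = 2*P*(5 + P))
L(m, M) = M + m
-6696/115 + L(-4*(5 + 6), (3*(-4))*A(0)) = -6696/115 + ((3*(-4))*(2*0*(5 + 0)) - 4*(5 + 6)) = -6696/115 + (-24*0*5 - 4*11) = -124*54/115 + (-12*0 - 44) = -6696/115 + (0 - 44) = -6696/115 - 44 = -11756/115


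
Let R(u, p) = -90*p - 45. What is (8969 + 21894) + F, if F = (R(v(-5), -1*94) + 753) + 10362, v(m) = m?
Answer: 50393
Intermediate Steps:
R(u, p) = -45 - 90*p
F = 19530 (F = ((-45 - (-90)*94) + 753) + 10362 = ((-45 - 90*(-94)) + 753) + 10362 = ((-45 + 8460) + 753) + 10362 = (8415 + 753) + 10362 = 9168 + 10362 = 19530)
(8969 + 21894) + F = (8969 + 21894) + 19530 = 30863 + 19530 = 50393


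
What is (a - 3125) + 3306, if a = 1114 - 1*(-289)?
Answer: 1584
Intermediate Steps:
a = 1403 (a = 1114 + 289 = 1403)
(a - 3125) + 3306 = (1403 - 3125) + 3306 = -1722 + 3306 = 1584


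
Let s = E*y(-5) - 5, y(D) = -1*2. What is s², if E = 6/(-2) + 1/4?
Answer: ¼ ≈ 0.25000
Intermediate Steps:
y(D) = -2
E = -11/4 (E = 6*(-½) + 1*(¼) = -3 + ¼ = -11/4 ≈ -2.7500)
s = ½ (s = -11/4*(-2) - 5 = 11/2 - 5 = ½ ≈ 0.50000)
s² = (½)² = ¼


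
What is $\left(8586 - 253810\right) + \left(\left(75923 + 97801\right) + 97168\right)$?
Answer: $25668$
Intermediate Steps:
$\left(8586 - 253810\right) + \left(\left(75923 + 97801\right) + 97168\right) = -245224 + \left(173724 + 97168\right) = -245224 + 270892 = 25668$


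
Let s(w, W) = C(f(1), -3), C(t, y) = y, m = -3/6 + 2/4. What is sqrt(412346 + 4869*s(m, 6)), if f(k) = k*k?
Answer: sqrt(397739) ≈ 630.67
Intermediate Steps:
f(k) = k**2
m = 0 (m = -3*1/6 + 2*(1/4) = -1/2 + 1/2 = 0)
s(w, W) = -3
sqrt(412346 + 4869*s(m, 6)) = sqrt(412346 + 4869*(-3)) = sqrt(412346 - 14607) = sqrt(397739)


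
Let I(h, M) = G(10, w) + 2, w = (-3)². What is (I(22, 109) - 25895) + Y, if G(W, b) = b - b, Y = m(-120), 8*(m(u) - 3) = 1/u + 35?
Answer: -24850201/960 ≈ -25886.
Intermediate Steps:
w = 9
m(u) = 59/8 + 1/(8*u) (m(u) = 3 + (1/u + 35)/8 = 3 + (35 + 1/u)/8 = 3 + (35/8 + 1/(8*u)) = 59/8 + 1/(8*u))
Y = 7079/960 (Y = (⅛)*(1 + 59*(-120))/(-120) = (⅛)*(-1/120)*(1 - 7080) = (⅛)*(-1/120)*(-7079) = 7079/960 ≈ 7.3740)
G(W, b) = 0
I(h, M) = 2 (I(h, M) = 0 + 2 = 2)
(I(22, 109) - 25895) + Y = (2 - 25895) + 7079/960 = -25893 + 7079/960 = -24850201/960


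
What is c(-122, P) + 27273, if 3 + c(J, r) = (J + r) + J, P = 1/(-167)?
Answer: 4513341/167 ≈ 27026.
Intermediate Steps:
P = -1/167 ≈ -0.0059880
c(J, r) = -3 + r + 2*J (c(J, r) = -3 + ((J + r) + J) = -3 + (r + 2*J) = -3 + r + 2*J)
c(-122, P) + 27273 = (-3 - 1/167 + 2*(-122)) + 27273 = (-3 - 1/167 - 244) + 27273 = -41250/167 + 27273 = 4513341/167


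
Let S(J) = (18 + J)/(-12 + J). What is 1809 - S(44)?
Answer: 28913/16 ≈ 1807.1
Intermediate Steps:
S(J) = (18 + J)/(-12 + J)
1809 - S(44) = 1809 - (18 + 44)/(-12 + 44) = 1809 - 62/32 = 1809 - 1*31/16 = 1809 - 31/16 = 28913/16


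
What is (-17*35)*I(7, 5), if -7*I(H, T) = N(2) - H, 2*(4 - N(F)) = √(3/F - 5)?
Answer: -255 - 85*I*√14/4 ≈ -255.0 - 79.51*I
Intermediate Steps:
N(F) = 4 - √(-5 + 3/F)/2 (N(F) = 4 - √(3/F - 5)/2 = 4 - √(-5 + 3/F)/2)
I(H, T) = -4/7 + H/7 + I*√14/28 (I(H, T) = -((4 - √(-5 + 3/2)/2) - H)/7 = -((4 - I*√14/4) - H)/7 = -(4 - H - I*√14/4)/7 = -4/7 + H/7 + I*√14/28)
(-17*35)*I(7, 5) = (-17*35)*(-4/7 + (⅐)*7 + I*√14/28) = -595*(-4/7 + 1 + I*√14/28) = -595*(3/7 + I*√14/28) = -255 - 85*I*√14/4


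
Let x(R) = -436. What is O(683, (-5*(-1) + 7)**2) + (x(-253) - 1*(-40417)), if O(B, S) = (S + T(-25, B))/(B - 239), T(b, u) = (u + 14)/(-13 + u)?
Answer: 11893645057/297480 ≈ 39981.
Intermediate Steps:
T(b, u) = (14 + u)/(-13 + u)
O(B, S) = (S + (14 + B)/(-13 + B))/(-239 + B) (O(B, S) = (S + (14 + B)/(-13 + B))/(B - 239) = (S + (14 + B)/(-13 + B))/(-239 + B))
O(683, (-5*(-1) + 7)**2) + (x(-253) - 1*(-40417)) = (14 + 683 + (-5*(-1) + 7)**2*(-13 + 683))/((-239 + 683)*(-13 + 683)) + (-436 - 1*(-40417)) = (14 + 683 + (5 + 7)**2*670)/(444*670) + (-436 + 40417) = (1/444)*(1/670)*(14 + 683 + 12**2*670) + 39981 = (1/444)*(1/670)*(14 + 683 + 144*670) + 39981 = (1/444)*(1/670)*(14 + 683 + 96480) + 39981 = (1/444)*(1/670)*97177 + 39981 = 97177/297480 + 39981 = 11893645057/297480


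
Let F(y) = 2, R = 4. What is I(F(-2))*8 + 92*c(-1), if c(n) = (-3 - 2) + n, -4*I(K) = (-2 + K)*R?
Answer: -552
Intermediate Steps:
I(K) = 2 - K (I(K) = -(-2 + K)*4/4 = -(-8 + 4*K)/4 = 2 - K)
c(n) = -5 + n
I(F(-2))*8 + 92*c(-1) = (2 - 1*2)*8 + 92*(-5 - 1) = (2 - 2)*8 + 92*(-6) = 0*8 - 552 = 0 - 552 = -552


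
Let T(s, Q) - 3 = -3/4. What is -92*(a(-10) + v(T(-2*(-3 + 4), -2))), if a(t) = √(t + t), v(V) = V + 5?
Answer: -667 - 184*I*√5 ≈ -667.0 - 411.44*I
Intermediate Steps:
T(s, Q) = 9/4 (T(s, Q) = 3 - 3/4 = 3 - 3*¼ = 3 - ¾ = 9/4)
v(V) = 5 + V
a(t) = √2*√t (a(t) = √(2*t) = √2*√t)
-92*(a(-10) + v(T(-2*(-3 + 4), -2))) = -92*(√2*√(-10) + (5 + 9/4)) = -92*(√2*(I*√10) + 29/4) = -92*(2*I*√5 + 29/4) = -92*(29/4 + 2*I*√5) = -667 - 184*I*√5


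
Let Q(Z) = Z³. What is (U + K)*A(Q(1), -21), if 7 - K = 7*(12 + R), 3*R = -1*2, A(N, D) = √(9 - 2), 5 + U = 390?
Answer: 938*√7/3 ≈ 827.24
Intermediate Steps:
U = 385 (U = -5 + 390 = 385)
A(N, D) = √7
R = -⅔ (R = (-1*2)/3 = (⅓)*(-2) = -⅔ ≈ -0.66667)
K = -217/3 (K = 7 - 7*(12 - ⅔) = 7 - 7*34/3 = 7 - 1*238/3 = 7 - 238/3 = -217/3 ≈ -72.333)
(U + K)*A(Q(1), -21) = (385 - 217/3)*√7 = 938*√7/3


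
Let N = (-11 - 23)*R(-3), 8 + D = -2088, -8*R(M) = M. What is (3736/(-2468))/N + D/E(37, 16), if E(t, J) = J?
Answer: -4118441/31467 ≈ -130.88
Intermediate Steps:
R(M) = -M/8
D = -2096 (D = -8 - 2088 = -2096)
N = -51/4 (N = (-11 - 23)*(-⅛*(-3)) = -34*3/8 = -51/4 ≈ -12.750)
(3736/(-2468))/N + D/E(37, 16) = (3736/(-2468))/(-51/4) - 2096/16 = (3736*(-1/2468))*(-4/51) - 2096*1/16 = -934/617*(-4/51) - 131 = 3736/31467 - 131 = -4118441/31467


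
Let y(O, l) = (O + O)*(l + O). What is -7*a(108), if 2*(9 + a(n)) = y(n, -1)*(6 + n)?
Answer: -9221625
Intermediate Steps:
y(O, l) = 2*O*(O + l) (y(O, l) = (2*O)*(O + l) = 2*O*(O + l))
a(n) = -9 + n*(-1 + n)*(6 + n) (a(n) = -9 + ((2*n*(n - 1))*(6 + n))/2 = -9 + ((2*n*(-1 + n))*(6 + n))/2 = -9 + (2*n*(-1 + n)*(6 + n))/2 = -9 + n*(-1 + n)*(6 + n))
-7*a(108) = -7*(-9 + 108³ - 6*108 + 5*108²) = -7*(-9 + 1259712 - 648 + 5*11664) = -7*(-9 + 1259712 - 648 + 58320) = -7*1317375 = -9221625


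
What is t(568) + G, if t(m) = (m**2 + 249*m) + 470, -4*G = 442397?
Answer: 1415707/4 ≈ 3.5393e+5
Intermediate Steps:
G = -442397/4 (G = -1/4*442397 = -442397/4 ≈ -1.1060e+5)
t(m) = 470 + m**2 + 249*m
t(568) + G = (470 + 568**2 + 249*568) - 442397/4 = (470 + 322624 + 141432) - 442397/4 = 464526 - 442397/4 = 1415707/4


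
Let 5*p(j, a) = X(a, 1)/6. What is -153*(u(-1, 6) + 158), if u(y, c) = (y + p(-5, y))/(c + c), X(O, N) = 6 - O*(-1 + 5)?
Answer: -48331/2 ≈ -24166.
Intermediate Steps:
X(O, N) = 6 - 4*O (X(O, N) = 6 - O*4 = 6 - 4*O)
p(j, a) = ⅕ - 2*a/15 (p(j, a) = ((6 - 4*a)/6)/5 = ((6 - 4*a)*(⅙))/5 = (1 - 2*a/3)/5 = ⅕ - 2*a/15)
u(y, c) = (⅕ + 13*y/15)/(2*c) (u(y, c) = (y + (⅕ - 2*y/15))/(c + c) = (⅕ + 13*y/15)/((2*c)) = (⅕ + 13*y/15)*(1/(2*c)) = (⅕ + 13*y/15)/(2*c))
-153*(u(-1, 6) + 158) = -153*((1/30)*(3 + 13*(-1))/6 + 158) = -153*((1/30)*(⅙)*(3 - 13) + 158) = -153*((1/30)*(⅙)*(-10) + 158) = -153*(-1/18 + 158) = -153*2843/18 = -48331/2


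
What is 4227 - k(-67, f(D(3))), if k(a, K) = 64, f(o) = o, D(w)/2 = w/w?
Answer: 4163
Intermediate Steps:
D(w) = 2 (D(w) = 2*(w/w) = 2*1 = 2)
4227 - k(-67, f(D(3))) = 4227 - 1*64 = 4227 - 64 = 4163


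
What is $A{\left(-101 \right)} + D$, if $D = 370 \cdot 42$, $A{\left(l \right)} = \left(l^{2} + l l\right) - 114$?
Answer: $35828$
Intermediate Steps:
$A{\left(l \right)} = -114 + 2 l^{2}$ ($A{\left(l \right)} = \left(l^{2} + l^{2}\right) - 114 = 2 l^{2} - 114 = -114 + 2 l^{2}$)
$D = 15540$
$A{\left(-101 \right)} + D = \left(-114 + 2 \left(-101\right)^{2}\right) + 15540 = \left(-114 + 2 \cdot 10201\right) + 15540 = \left(-114 + 20402\right) + 15540 = 20288 + 15540 = 35828$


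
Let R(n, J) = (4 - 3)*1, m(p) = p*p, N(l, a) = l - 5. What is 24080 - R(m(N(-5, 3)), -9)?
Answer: 24079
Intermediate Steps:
N(l, a) = -5 + l
m(p) = p**2
R(n, J) = 1 (R(n, J) = 1*1 = 1)
24080 - R(m(N(-5, 3)), -9) = 24080 - 1*1 = 24080 - 1 = 24079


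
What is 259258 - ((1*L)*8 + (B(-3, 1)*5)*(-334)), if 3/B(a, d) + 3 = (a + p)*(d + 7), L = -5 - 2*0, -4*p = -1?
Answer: 1295488/5 ≈ 2.5910e+5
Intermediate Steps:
p = ¼ (p = -¼*(-1) = ¼ ≈ 0.25000)
L = -5 (L = -5 + 0 = -5)
B(a, d) = 3/(-3 + (7 + d)*(¼ + a)) (B(a, d) = 3/(-3 + (a + ¼)*(d + 7)) = 3/(-3 + (¼ + a)*(7 + d)) = 3/(-3 + (7 + d)*(¼ + a)))
259258 - ((1*L)*8 + (B(-3, 1)*5)*(-334)) = 259258 - ((1*(-5))*8 + ((12/(-5 + 1 + 28*(-3) + 4*(-3)*1))*5)*(-334)) = 259258 - (-5*8 + ((12/(-5 + 1 - 84 - 12))*5)*(-334)) = 259258 - (-40 + ((12/(-100))*5)*(-334)) = 259258 - (-40 + ((12*(-1/100))*5)*(-334)) = 259258 - (-40 - 3/25*5*(-334)) = 259258 - (-40 - ⅗*(-334)) = 259258 - (-40 + 1002/5) = 259258 - 1*802/5 = 259258 - 802/5 = 1295488/5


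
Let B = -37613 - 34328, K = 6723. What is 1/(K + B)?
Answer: -1/65218 ≈ -1.5333e-5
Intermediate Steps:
B = -71941
1/(K + B) = 1/(6723 - 71941) = 1/(-65218) = -1/65218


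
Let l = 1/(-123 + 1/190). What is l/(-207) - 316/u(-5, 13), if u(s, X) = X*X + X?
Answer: -764289224/440201853 ≈ -1.7362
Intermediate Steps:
l = -190/23369 (l = 1/(-123 + 1/190) = 1/(-23369/190) = -190/23369 ≈ -0.0081304)
u(s, X) = X + X² (u(s, X) = X² + X = X + X²)
l/(-207) - 316/u(-5, 13) = -190/23369/(-207) - 316*1/(13*(1 + 13)) = -190/23369*(-1/207) - 316/(13*14) = 190/4837383 - 316/182 = 190/4837383 - 316*1/182 = 190/4837383 - 158/91 = -764289224/440201853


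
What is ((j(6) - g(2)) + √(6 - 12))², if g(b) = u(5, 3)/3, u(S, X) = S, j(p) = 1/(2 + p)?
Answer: (-37 + 24*I*√6)²/576 ≈ -3.6233 - 7.5526*I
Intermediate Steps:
g(b) = 5/3
((j(6) - g(2)) + √(6 - 12))² = ((1/(2 + 6) - 1*5/3) + √(6 - 12))² = ((1/8 - 5/3) + √(-6))² = ((⅛ - 5/3) + I*√6)² = (-37/24 + I*√6)²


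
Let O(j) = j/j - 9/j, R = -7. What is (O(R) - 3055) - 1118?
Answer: -29195/7 ≈ -4170.7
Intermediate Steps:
O(j) = 1 - 9/j
(O(R) - 3055) - 1118 = ((-9 - 7)/(-7) - 3055) - 1118 = (-1/7*(-16) - 3055) - 1118 = (16/7 - 3055) - 1118 = -21369/7 - 1118 = -29195/7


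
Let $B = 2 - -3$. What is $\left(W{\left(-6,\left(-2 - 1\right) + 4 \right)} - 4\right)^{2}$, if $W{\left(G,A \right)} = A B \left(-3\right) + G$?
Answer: $625$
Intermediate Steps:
$B = 5$ ($B = 2 + 3 = 5$)
$W{\left(G,A \right)} = G - 15 A$ ($W{\left(G,A \right)} = A 5 \left(-3\right) + G = 5 A \left(-3\right) + G = - 15 A + G = G - 15 A$)
$\left(W{\left(-6,\left(-2 - 1\right) + 4 \right)} - 4\right)^{2} = \left(\left(-6 - 15 \left(\left(-2 - 1\right) + 4\right)\right) - 4\right)^{2} = \left(\left(-6 - 15 \left(-3 + 4\right)\right) - 4\right)^{2} = \left(\left(-6 - 15\right) - 4\right)^{2} = \left(-21 - 4\right)^{2} = \left(-25\right)^{2} = 625$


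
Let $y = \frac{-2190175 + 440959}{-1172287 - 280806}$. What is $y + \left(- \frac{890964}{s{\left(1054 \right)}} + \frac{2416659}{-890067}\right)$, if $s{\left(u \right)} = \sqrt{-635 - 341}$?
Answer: $- \frac{651570279605}{431116709077} + \frac{222741 i \sqrt{61}}{61} \approx -1.5114 + 28519.0 i$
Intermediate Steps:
$s{\left(u \right)} = 4 i \sqrt{61}$ ($s{\left(u \right)} = \sqrt{-976} = 4 i \sqrt{61}$)
$y = \frac{1749216}{1453093}$ ($y = - \frac{1749216}{-1453093} = \left(-1749216\right) \left(- \frac{1}{1453093}\right) = \frac{1749216}{1453093} \approx 1.2038$)
$y + \left(- \frac{890964}{s{\left(1054 \right)}} + \frac{2416659}{-890067}\right) = \frac{1749216}{1453093} + \left(- \frac{890964}{4 i \sqrt{61}} + \frac{2416659}{-890067}\right) = \frac{1749216}{1453093} + \left(- 890964 \left(- \frac{i \sqrt{61}}{244}\right) + 2416659 \left(- \frac{1}{890067}\right)\right) = \frac{1749216}{1453093} - \left(\frac{805553}{296689} - \frac{222741 i \sqrt{61}}{61}\right) = - \frac{651570279605}{431116709077} + \frac{222741 i \sqrt{61}}{61}$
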